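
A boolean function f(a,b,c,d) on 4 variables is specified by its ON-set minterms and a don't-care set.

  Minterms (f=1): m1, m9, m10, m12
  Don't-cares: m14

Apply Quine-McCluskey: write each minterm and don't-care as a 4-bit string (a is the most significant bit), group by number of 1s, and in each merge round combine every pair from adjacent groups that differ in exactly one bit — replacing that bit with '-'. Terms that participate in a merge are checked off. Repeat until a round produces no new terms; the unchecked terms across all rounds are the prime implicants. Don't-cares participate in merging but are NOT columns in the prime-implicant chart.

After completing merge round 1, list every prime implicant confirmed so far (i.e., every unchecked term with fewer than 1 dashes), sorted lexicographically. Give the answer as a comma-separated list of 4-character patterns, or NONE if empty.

[col 0] 0001*, 1001*, 1010*, 1100*, 1110*
[col 1] -001, 1-10, 11-0
Prime implicants: -001, 1-10, 11-0

NONE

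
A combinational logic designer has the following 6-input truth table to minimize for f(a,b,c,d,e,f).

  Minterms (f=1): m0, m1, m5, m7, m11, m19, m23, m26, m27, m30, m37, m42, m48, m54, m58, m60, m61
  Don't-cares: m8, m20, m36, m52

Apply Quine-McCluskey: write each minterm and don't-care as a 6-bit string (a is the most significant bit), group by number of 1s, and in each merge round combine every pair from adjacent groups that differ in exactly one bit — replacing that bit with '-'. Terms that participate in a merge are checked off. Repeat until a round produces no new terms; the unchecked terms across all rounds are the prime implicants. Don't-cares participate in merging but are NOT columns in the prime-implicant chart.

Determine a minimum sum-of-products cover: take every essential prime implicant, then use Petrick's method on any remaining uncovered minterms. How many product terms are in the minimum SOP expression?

10

Round 0: 000000✓ 000001✓ 000101✓ 000111✓ 001000✓ 001011✓ 010011✓ 010100✓ 010111✓ 011010✓ 011011✓ 011110✓ 100100✓ 100101✓ 101010✓ 110000✓ 110100✓ 110110✓ 111010✓ 111100✓ 111101✓
Round 1: -00101 -10100 -11010 0-0111 0-1011 00-000 000-01 00000- 0001-1 01-011 010-11 011-10 01101- 1-0100 1-1010 10010- 11-100 110-00 1101-0 11110-
PIs = {-00101, -10100, -11010, 0-0111, 0-1011, 00-000, 000-01, 00000-, 0001-1, 01-011, 010-11, 011-10, 01101-, 1-0100, 1-1010, 10010-, 11-100, 110-00, 1101-0, 11110-}
Coverage chart:
  m0: 00-000,00000-
  m1: 000-01,00000-
  m5: -00101,000-01,0001-1
  m7: 0-0111,0001-1
  m11: 0-1011 ←essential
  m19: 01-011,010-11
  m23: 0-0111,010-11
  m26: -11010,011-10,01101-
  m27: 0-1011,01-011,01101-
  m30: 011-10 ←essential
  m37: -00101,10010-
  m42: 1-1010 ←essential
  m48: 110-00 ←essential
  m54: 1101-0 ←essential
  m58: -11010,1-1010
  m60: 11-100,11110-
  m61: 11110- ←essential
Essential: 0-1011, 011-10, 1-1010, 110-00, 1101-0, 11110-
Petrick residual → -00101, 0-0111, 00000-, 01-011
Min cover (10 terms): b'c'de'f + a'c'def + a'cd'ef + a'b'c'd'e' + a'bd'ef + a'bcef' + acd'ef' + abc'e'f' + abc'df' + abcde'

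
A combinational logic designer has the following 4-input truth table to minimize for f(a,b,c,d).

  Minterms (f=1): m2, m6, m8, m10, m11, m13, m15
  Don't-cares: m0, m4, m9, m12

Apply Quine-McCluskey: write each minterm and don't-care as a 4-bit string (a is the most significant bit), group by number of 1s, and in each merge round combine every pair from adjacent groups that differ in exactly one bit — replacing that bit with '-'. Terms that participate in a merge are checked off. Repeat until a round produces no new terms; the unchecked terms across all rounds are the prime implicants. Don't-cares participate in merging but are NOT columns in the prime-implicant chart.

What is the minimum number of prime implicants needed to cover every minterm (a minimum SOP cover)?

size-2^0 implicants → 0000(✓)  0010(✓)  0100(✓)  0110(✓)  1000(✓)  1001(✓)  1010(✓)  1011(✓)  1100(✓)  1101(✓)  1111(✓)
size-2^1 implicants → -000(✓)  -010(✓)  -100(✓)  0-00(✓)  0-10(✓)  00-0(✓)  01-0(✓)  1-00(✓)  1-01(✓)  1-11(✓)  10-0(✓)  10-1(✓)  100-(✓)  101-(✓)  11-1(✓)  110-(✓)
size-2^2 implicants → --00  -0-0  0--0  1--1  1-0-  10--
Unchecked terms (primes): --00, -0-0, 0--0, 1--1, 1-0-, 10--
Minterm coverage:
  m2 ⊆ -0-0,0--0
  m6 ⊆ 0--0 [E]
  m8 ⊆ --00,-0-0,1-0-,10--
  m10 ⊆ -0-0,10--
  m11 ⊆ 1--1,10--
  m13 ⊆ 1--1,1-0-
  m15 ⊆ 1--1 [E]
E = {0--0, 1--1}
Petrick residual → -0-0
Cover = b'd' + a'd' + ad  |cover|=3

3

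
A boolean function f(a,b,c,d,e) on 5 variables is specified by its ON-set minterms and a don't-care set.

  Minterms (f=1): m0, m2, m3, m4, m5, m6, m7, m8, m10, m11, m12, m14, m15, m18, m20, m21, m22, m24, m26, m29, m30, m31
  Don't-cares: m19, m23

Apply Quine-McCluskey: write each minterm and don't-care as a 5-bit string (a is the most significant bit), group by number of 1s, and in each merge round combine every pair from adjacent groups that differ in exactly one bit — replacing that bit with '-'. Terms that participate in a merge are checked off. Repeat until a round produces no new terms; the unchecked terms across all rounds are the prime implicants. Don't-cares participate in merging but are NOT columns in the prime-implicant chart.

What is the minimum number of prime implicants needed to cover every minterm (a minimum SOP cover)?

6

[col 0] 00000*, 00010*, 00011*, 00100*, 00101*, 00110*, 00111*, 01000*, 01010*, 01011*, 01100*, 01110*, 01111*, 10010*, 10011*, 10100*, 10101*, 10110*, 10111*, 11000*, 11010*, 11101*, 11110*, 11111*
[col 1] -0010*, -0011*, -0100*, -0101*, -0110*, -0111*, -1000*, -1010*, -1110*, -1111*, 0-000*, 0-010*, 0-011*, 0-100*, 0-110*, 0-111*, 00-00*, 00-10*, 00-11*, 000-0*, 0001-*, 001-0*, 001-1*, 0010-*, 0011-*, 01-00*, 01-10*, 01-11*, 010-0*, 0101-*, 011-0*, 0111-*, 1-010*, 1-101*, 1-110*, 1-111*, 10-10*, 10-11*, 1001-*, 101-0*, 101-1*, 1010-*, 1011-*, 11-10*, 110-0*, 111-1*, 1111-*
[col 2] --010*, --110*, --111*, -0-10*, -0-11*, -001-*, -01-0*, -01-1*, -010-*, -011-*, -1-10*, -10-0, -111-*, 0--00*, 0--10*, 0--11*, 0-0-0*, 0-01-*, 0-1-0*, 0-11-*, 00--0*, 00-1-*, 001--*, 01--0*, 01-1-*, 1--10*, 1-1-1, 1-11-*, 10-1-*, 101--*
[col 3] ---10, --11-, -0-1-, -01--, 0---0, 0--1-
Prime implicants: ---10, --11-, -0-1-, -01--, -10-0, 0---0, 0--1-, 1-1-1
PI chart (minterm → PIs covering it):
  0 | 0---0  (sole → essential)
  2 | ---10,-0-1-,0---0,0--1-
  3 | -0-1-,0--1-
  4 | -01--,0---0
  5 | -01--  (sole → essential)
  6 | ---10,--11-,-0-1-,-01--,0---0,0--1-
  7 | --11-,-0-1-,-01--,0--1-
  8 | -10-0,0---0
  10 | ---10,-10-0,0---0,0--1-
  11 | 0--1-  (sole → essential)
  12 | 0---0  (sole → essential)
  14 | ---10,--11-,0---0,0--1-
  15 | --11-,0--1-
  18 | ---10,-0-1-
  20 | -01--  (sole → essential)
  21 | -01--,1-1-1
  22 | ---10,--11-,-0-1-,-01--
  24 | -10-0  (sole → essential)
  26 | ---10,-10-0
  29 | 1-1-1  (sole → essential)
  30 | ---10,--11-
  31 | --11-,1-1-1
Essential prime implicants: -01--, -10-0, 0---0, 0--1-, 1-1-1
Petrick residual → ---10
Minimum SOP uses 6 PIs: de' + b'c + bc'e' + a'e' + a'd + ace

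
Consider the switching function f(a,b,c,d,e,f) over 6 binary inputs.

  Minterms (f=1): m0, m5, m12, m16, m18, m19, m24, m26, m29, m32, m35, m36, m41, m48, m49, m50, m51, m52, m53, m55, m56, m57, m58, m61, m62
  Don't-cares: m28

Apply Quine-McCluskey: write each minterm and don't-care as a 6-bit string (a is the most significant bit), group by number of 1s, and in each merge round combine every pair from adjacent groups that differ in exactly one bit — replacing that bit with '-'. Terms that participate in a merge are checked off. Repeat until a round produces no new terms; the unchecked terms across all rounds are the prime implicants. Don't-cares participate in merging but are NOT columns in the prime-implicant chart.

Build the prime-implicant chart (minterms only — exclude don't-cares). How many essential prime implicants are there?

10

Round 0: 000000✓ 000101 001100✓ 010000✓ 010010✓ 010011✓ 011000✓ 011010✓ 011100✓ 011101✓ 100000✓ 100011✓ 100100✓ 101001✓ 110000✓ 110001✓ 110010✓ 110011✓ 110100✓ 110101✓ 110111✓ 111000✓ 111001✓ 111010✓ 111101✓ 111110✓
Round 1: -00000✓ -10000✓ -10010✓ -10011✓ -11000✓ -11010✓ -11101 0-0000✓ 0-1100 01-000✓ 01-010✓ 0100-0✓ 01001-✓ 011-00 0110-0✓ 01110- 1-0000✓ 1-0011 1-0100✓ 1-1001 100-00✓ 11-000✓ 11-001✓ 11-010✓ 11-101✓ 110-00✓ 110-01✓ 110-11✓ 1100-0✓ 1100-1✓ 11000-✓ 11001-✓ 1101-1✓ 11010-✓ 111-01✓ 111-10 1110-0✓ 11100-✓
Round 2: --0000 -1-000✓ -1-010✓ -100-0✓ -1001- -110-0✓ 01-0-0✓ 1-0-00 11--01 11-0-0✓ 11-00- 110--1 110-0- 1100--
Round 3: -1-0-0
PIs = {--0000, -1-0-0, -1001-, -11101, 0-1100, 000101, 011-00, 01110-, 1-0-00, 1-0011, 1-1001, 11--01, 11-00-, 110--1, 110-0-, 1100--, 111-10}
Coverage chart:
  m0: --0000 ←essential
  m5: 000101 ←essential
  m12: 0-1100 ←essential
  m16: --0000,-1-0-0
  m18: -1-0-0,-1001-
  m19: -1001- ←essential
  m24: -1-0-0,011-00
  m26: -1-0-0 ←essential
  m29: -11101,01110-
  m32: --0000,1-0-00
  m35: 1-0011 ←essential
  m36: 1-0-00 ←essential
  m41: 1-1001 ←essential
  m48: --0000,-1-0-0,1-0-00,11-00-,110-0-,1100--
  m49: 11--01,11-00-,110--1,110-0-,1100--
  m50: -1-0-0,-1001-,1100--
  m51: -1001-,1-0011,110--1,1100--
  m52: 1-0-00,110-0-
  m53: 11--01,110--1,110-0-
  m55: 110--1 ←essential
  m56: -1-0-0,11-00-
  m57: 1-1001,11--01,11-00-
  m58: -1-0-0,111-10
  m61: -11101,11--01
  m62: 111-10 ←essential
Essential: --0000, -1-0-0, -1001-, 0-1100, 000101, 1-0-00, 1-0011, 1-1001, 110--1, 111-10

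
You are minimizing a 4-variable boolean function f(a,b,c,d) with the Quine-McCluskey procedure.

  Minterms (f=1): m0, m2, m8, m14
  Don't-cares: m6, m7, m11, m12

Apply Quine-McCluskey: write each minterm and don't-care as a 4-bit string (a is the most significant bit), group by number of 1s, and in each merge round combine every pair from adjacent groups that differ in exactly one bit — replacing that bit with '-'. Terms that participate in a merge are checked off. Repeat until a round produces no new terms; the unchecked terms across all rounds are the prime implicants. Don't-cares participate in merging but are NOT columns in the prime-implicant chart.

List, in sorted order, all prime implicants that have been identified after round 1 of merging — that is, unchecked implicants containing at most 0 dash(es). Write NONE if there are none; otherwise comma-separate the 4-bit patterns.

[col 0] 0000*, 0010*, 0110*, 0111*, 1000*, 1011, 1100*, 1110*
[col 1] -000, -110, 0-10, 00-0, 011-, 1-00, 11-0
Prime implicants: -000, -110, 0-10, 00-0, 011-, 1-00, 1011, 11-0

1011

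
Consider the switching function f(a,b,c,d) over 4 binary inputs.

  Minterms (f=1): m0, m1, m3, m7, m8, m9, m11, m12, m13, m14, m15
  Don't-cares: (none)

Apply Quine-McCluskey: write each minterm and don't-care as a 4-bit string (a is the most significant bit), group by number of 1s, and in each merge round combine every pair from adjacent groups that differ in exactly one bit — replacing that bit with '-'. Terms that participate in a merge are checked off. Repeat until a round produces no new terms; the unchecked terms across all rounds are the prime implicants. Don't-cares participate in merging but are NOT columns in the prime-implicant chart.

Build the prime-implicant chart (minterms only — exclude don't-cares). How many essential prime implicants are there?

[col 0] 0000*, 0001*, 0011*, 0111*, 1000*, 1001*, 1011*, 1100*, 1101*, 1110*, 1111*
[col 1] -000*, -001*, -011*, -111*, 0-11*, 00-1*, 000-*, 1-00*, 1-01*, 1-11*, 10-1*, 100-*, 11-0*, 11-1*, 110-*, 111-*
[col 2] --11, -0-1, -00-, 1--1, 1-0-, 11--
Prime implicants: --11, -0-1, -00-, 1--1, 1-0-, 11--
PI chart (minterm → PIs covering it):
  0 | -00-  (sole → essential)
  1 | -0-1,-00-
  3 | --11,-0-1
  7 | --11  (sole → essential)
  8 | -00-,1-0-
  9 | -0-1,-00-,1--1,1-0-
  11 | --11,-0-1,1--1
  12 | 1-0-,11--
  13 | 1--1,1-0-,11--
  14 | 11--  (sole → essential)
  15 | --11,1--1,11--
Essential prime implicants: --11, -00-, 11--

3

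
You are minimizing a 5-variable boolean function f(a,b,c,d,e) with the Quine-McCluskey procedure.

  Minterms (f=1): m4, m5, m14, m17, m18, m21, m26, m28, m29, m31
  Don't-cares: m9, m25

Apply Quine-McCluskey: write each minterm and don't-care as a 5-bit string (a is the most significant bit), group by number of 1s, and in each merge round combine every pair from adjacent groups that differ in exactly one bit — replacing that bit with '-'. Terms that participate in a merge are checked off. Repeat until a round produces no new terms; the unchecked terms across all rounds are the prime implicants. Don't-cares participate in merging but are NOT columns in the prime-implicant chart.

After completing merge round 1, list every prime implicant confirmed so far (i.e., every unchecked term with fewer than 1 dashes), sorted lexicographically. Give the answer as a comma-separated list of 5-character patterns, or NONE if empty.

01110

size-2^0 implicants → 00100(✓)  00101(✓)  01001(✓)  01110  10001(✓)  10010(✓)  10101(✓)  11001(✓)  11010(✓)  11100(✓)  11101(✓)  11111(✓)
size-2^1 implicants → -0101  -1001  0010-  1-001(✓)  1-010  1-101(✓)  10-01(✓)  11-01(✓)  111-1  1110-
size-2^2 implicants → 1--01
Unchecked terms (primes): -0101, -1001, 0010-, 01110, 1--01, 1-010, 111-1, 1110-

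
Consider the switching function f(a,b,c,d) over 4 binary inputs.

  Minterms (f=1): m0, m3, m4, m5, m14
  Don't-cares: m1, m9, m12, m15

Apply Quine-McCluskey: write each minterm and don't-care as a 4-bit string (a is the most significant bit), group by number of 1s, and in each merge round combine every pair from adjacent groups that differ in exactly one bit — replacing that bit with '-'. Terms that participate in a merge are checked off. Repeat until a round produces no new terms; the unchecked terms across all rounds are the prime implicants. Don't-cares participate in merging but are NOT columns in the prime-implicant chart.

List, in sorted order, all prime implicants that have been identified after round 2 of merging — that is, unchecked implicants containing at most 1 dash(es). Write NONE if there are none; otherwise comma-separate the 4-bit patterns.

size-2^0 implicants → 0000(✓)  0001(✓)  0011(✓)  0100(✓)  0101(✓)  1001(✓)  1100(✓)  1110(✓)  1111(✓)
size-2^1 implicants → -001  -100  0-00(✓)  0-01(✓)  00-1  000-(✓)  010-(✓)  11-0  111-
size-2^2 implicants → 0-0-
Unchecked terms (primes): -001, -100, 0-0-, 00-1, 11-0, 111-

-001, -100, 00-1, 11-0, 111-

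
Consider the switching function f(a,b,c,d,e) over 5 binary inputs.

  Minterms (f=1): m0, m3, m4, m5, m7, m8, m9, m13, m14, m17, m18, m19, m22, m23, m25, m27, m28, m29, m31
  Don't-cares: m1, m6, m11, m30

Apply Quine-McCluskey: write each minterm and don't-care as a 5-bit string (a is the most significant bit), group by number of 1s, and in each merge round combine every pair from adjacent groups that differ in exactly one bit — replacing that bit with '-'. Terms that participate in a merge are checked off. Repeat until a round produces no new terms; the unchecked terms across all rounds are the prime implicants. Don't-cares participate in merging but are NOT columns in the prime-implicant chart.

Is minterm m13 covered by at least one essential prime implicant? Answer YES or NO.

NO

Round 0: 00000✓ 00001✓ 00011✓ 00100✓ 00101✓ 00110✓ 00111✓ 01000✓ 01001✓ 01011✓ 01101✓ 01110✓ 10001✓ 10010✓ 10011✓ 10110✓ 10111✓ 11001✓ 11011✓ 11100✓ 11101✓ 11110✓ 11111✓
Round 1: -0001✓ -0011✓ -0110✓ -0111✓ -1001✓ -1011✓ -1101✓ -1110✓ 0-000✓ 0-001✓ 0-011✓ 0-101✓ 0-110✓ 00-00✓ 00-01✓ 00-11✓ 000-1✓ 0000-✓ 001-0✓ 001-1✓ 0010-✓ 0011-✓ 01-01✓ 010-1✓ 0100-✓ 1-001✓ 1-011✓ 1-110✓ 1-111✓ 10-10✓ 10-11✓ 100-1✓ 1001-✓ 1011-✓ 11-01✓ 11-11✓ 110-1✓ 111-0✓ 111-1✓ 1110-✓ 1111-✓
Round 2: --001✓ --011✓ --110 -0-11 -00-1✓ -011- -1-01 -10-1✓ 0--01 0-0-1✓ 0-00- 00--1 00-0- 001-- 1--11 1-0-1✓ 1-11- 10-1- 11--1 111--
Round 3: --0-1
PIs = {--0-1, --110, -0-11, -011-, -1-01, 0--01, 0-00-, 00--1, 00-0-, 001--, 1--11, 1-11-, 10-1-, 11--1, 111--}
Coverage chart:
  m0: 0-00-,00-0-
  m3: --0-1,-0-11,00--1
  m4: 00-0-,001--
  m5: 0--01,00--1,00-0-,001--
  m7: -0-11,-011-,00--1,001--
  m8: 0-00- ←essential
  m9: --0-1,-1-01,0--01,0-00-
  m13: -1-01,0--01
  m14: --110 ←essential
  m17: --0-1 ←essential
  m18: 10-1- ←essential
  m19: --0-1,-0-11,1--11,10-1-
  m22: --110,-011-,1-11-,10-1-
  m23: -0-11,-011-,1--11,1-11-,10-1-
  m25: --0-1,-1-01,11--1
  m27: --0-1,1--11,11--1
  m28: 111-- ←essential
  m29: -1-01,11--1,111--
  m31: 1--11,1-11-,11--1,111--
Essential: --0-1, --110, 0-00-, 10-1-, 111--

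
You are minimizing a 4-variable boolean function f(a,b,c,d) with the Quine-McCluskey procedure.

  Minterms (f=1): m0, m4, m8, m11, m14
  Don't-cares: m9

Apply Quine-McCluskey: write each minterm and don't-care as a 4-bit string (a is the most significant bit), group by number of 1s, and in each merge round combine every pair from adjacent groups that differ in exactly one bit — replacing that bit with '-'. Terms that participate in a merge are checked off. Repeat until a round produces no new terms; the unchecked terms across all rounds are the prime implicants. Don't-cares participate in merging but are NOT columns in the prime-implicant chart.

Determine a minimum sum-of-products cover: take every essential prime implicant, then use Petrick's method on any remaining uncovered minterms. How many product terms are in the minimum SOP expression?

4

size-2^0 implicants → 0000(✓)  0100(✓)  1000(✓)  1001(✓)  1011(✓)  1110
size-2^1 implicants → -000  0-00  10-1  100-
Unchecked terms (primes): -000, 0-00, 10-1, 100-, 1110
Minterm coverage:
  m0 ⊆ -000,0-00
  m4 ⊆ 0-00 [E]
  m8 ⊆ -000,100-
  m11 ⊆ 10-1 [E]
  m14 ⊆ 1110 [E]
E = {0-00, 10-1, 1110}
Petrick residual → -000
Cover = b'c'd' + a'c'd' + ab'd + abcd'  |cover|=4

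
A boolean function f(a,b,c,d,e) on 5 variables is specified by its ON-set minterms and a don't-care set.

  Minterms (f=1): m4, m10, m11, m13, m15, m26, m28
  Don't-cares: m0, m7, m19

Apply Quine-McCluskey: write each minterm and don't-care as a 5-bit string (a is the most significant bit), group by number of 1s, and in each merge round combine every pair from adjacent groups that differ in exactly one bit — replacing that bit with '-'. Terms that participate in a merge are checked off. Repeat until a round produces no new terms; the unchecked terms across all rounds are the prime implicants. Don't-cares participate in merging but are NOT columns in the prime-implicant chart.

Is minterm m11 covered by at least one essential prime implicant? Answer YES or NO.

Round 0: 00000✓ 00100✓ 00111✓ 01010✓ 01011✓ 01101✓ 01111✓ 10011 11010✓ 11100
Round 1: -1010 0-111 00-00 01-11 0101- 011-1
PIs = {-1010, 0-111, 00-00, 01-11, 0101-, 011-1, 10011, 11100}
Coverage chart:
  m4: 00-00 ←essential
  m10: -1010,0101-
  m11: 01-11,0101-
  m13: 011-1 ←essential
  m15: 0-111,01-11,011-1
  m26: -1010 ←essential
  m28: 11100 ←essential
Essential: -1010, 00-00, 011-1, 11100

NO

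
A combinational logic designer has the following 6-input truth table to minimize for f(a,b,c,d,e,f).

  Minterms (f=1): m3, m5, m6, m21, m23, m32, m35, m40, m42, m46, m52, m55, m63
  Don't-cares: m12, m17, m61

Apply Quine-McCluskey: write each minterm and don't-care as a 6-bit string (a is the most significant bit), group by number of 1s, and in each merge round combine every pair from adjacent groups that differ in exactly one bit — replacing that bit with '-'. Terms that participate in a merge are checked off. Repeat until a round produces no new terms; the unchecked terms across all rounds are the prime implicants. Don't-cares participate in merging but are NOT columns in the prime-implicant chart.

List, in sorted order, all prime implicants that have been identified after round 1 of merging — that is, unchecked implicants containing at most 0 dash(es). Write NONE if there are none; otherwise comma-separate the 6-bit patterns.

000110, 001100, 110100

[col 0] 000011*, 000101*, 000110, 001100, 010001*, 010101*, 010111*, 100000*, 100011*, 101000*, 101010*, 101110*, 110100, 110111*, 111101*, 111111*
[col 1] -00011, -10111, 0-0101, 010-01, 0101-1, 10-000, 101-10, 1010-0, 11-111, 1111-1
Prime implicants: -00011, -10111, 0-0101, 000110, 001100, 010-01, 0101-1, 10-000, 101-10, 1010-0, 11-111, 110100, 1111-1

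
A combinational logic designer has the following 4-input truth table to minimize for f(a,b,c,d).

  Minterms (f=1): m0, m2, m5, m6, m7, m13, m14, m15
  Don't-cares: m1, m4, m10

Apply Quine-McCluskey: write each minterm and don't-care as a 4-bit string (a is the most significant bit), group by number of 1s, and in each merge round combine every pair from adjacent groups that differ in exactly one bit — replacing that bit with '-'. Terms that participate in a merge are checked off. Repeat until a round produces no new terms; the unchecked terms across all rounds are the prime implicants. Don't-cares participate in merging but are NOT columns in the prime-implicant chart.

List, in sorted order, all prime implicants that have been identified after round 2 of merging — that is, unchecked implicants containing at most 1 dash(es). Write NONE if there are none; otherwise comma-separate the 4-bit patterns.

NONE

[col 0] 0000*, 0001*, 0010*, 0100*, 0101*, 0110*, 0111*, 1010*, 1101*, 1110*, 1111*
[col 1] -010*, -101*, -110*, -111*, 0-00*, 0-01*, 0-10*, 00-0*, 000-*, 01-0*, 01-1*, 010-*, 011-*, 1-10*, 11-1*, 111-*
[col 2] --10, -1-1, -11-, 0--0, 0-0-, 01--
Prime implicants: --10, -1-1, -11-, 0--0, 0-0-, 01--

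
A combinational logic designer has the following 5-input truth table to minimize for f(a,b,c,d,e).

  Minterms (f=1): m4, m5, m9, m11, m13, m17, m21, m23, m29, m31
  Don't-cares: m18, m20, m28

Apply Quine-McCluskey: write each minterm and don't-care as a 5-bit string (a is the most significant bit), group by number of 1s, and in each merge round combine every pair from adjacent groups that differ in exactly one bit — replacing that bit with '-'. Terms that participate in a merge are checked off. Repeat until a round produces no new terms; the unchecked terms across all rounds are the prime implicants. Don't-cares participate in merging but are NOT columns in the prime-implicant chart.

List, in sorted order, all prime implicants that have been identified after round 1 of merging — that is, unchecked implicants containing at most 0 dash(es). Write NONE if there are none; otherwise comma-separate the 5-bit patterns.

10010

[col 0] 00100*, 00101*, 01001*, 01011*, 01101*, 10001*, 10010, 10100*, 10101*, 10111*, 11100*, 11101*, 11111*
[col 1] -0100*, -0101*, -1101*, 0-101*, 0010-*, 01-01, 010-1, 1-100*, 1-101*, 1-111*, 10-01, 101-1*, 1010-*, 111-1*, 1110-*
[col 2] --101, -010-, 1-1-1, 1-10-
Prime implicants: --101, -010-, 01-01, 010-1, 1-1-1, 1-10-, 10-01, 10010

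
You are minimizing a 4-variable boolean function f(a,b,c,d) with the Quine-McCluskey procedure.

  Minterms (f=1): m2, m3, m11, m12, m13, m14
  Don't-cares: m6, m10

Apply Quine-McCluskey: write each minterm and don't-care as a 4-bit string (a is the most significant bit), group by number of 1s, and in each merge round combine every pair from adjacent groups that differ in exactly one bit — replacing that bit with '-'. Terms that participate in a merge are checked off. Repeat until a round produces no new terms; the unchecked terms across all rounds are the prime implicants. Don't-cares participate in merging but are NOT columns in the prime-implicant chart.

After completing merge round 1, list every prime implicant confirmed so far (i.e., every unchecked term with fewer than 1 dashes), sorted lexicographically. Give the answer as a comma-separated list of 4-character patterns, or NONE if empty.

Round 0: 0010✓ 0011✓ 0110✓ 1010✓ 1011✓ 1100✓ 1101✓ 1110✓
Round 1: -010✓ -011✓ -110✓ 0-10✓ 001-✓ 1-10✓ 101-✓ 11-0 110-
Round 2: --10 -01-
PIs = {--10, -01-, 11-0, 110-}

NONE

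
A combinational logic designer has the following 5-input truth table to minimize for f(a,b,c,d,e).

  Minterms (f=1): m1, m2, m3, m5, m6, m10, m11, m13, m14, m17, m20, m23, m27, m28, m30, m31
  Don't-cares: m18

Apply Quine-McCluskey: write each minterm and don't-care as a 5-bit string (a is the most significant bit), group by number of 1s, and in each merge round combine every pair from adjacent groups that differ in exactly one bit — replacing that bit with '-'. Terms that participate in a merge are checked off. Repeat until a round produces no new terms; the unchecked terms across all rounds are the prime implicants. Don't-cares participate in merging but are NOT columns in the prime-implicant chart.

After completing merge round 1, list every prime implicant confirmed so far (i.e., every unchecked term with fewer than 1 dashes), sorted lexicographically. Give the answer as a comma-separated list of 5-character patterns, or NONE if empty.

NONE

Round 0: 00001✓ 00010✓ 00011✓ 00101✓ 00110✓ 01010✓ 01011✓ 01101✓ 01110✓ 10001✓ 10010✓ 10100✓ 10111✓ 11011✓ 11100✓ 11110✓ 11111✓
Round 1: -0001 -0010 -1011 -1110 0-010✓ 0-011✓ 0-101 0-110✓ 00-01 00-10✓ 000-1 0001-✓ 01-10✓ 0101-✓ 1-100 1-111 11-11 111-0 1111-
Round 2: 0--10 0-01-
PIs = {-0001, -0010, -1011, -1110, 0--10, 0-01-, 0-101, 00-01, 000-1, 1-100, 1-111, 11-11, 111-0, 1111-}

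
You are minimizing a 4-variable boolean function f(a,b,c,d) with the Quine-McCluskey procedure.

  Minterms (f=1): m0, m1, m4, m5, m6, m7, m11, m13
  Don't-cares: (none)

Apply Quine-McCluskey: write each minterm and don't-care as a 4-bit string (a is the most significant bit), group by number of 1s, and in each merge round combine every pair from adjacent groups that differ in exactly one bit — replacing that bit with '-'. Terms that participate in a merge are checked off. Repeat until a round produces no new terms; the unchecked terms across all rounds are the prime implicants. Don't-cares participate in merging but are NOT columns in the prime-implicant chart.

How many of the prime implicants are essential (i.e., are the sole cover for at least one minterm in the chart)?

[col 0] 0000*, 0001*, 0100*, 0101*, 0110*, 0111*, 1011, 1101*
[col 1] -101, 0-00*, 0-01*, 000-*, 01-0*, 01-1*, 010-*, 011-*
[col 2] 0-0-, 01--
Prime implicants: -101, 0-0-, 01--, 1011
PI chart (minterm → PIs covering it):
  0 | 0-0-  (sole → essential)
  1 | 0-0-  (sole → essential)
  4 | 0-0-,01--
  5 | -101,0-0-,01--
  6 | 01--  (sole → essential)
  7 | 01--  (sole → essential)
  11 | 1011  (sole → essential)
  13 | -101  (sole → essential)
Essential prime implicants: -101, 0-0-, 01--, 1011

4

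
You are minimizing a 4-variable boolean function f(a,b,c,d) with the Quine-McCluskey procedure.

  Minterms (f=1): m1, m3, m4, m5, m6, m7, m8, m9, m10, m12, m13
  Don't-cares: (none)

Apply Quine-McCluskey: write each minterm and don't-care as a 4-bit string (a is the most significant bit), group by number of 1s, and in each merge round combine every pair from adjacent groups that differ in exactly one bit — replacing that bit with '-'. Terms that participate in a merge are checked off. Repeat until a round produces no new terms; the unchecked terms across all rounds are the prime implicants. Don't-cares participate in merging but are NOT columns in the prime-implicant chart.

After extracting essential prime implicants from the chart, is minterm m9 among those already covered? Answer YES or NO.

NO

[col 0] 0001*, 0011*, 0100*, 0101*, 0110*, 0111*, 1000*, 1001*, 1010*, 1100*, 1101*
[col 1] -001*, -100*, -101*, 0-01*, 0-11*, 00-1*, 01-0*, 01-1*, 010-*, 011-*, 1-00*, 1-01*, 10-0, 100-*, 110-*
[col 2] --01, -10-, 0--1, 01--, 1-0-
Prime implicants: --01, -10-, 0--1, 01--, 1-0-, 10-0
PI chart (minterm → PIs covering it):
  1 | --01,0--1
  3 | 0--1  (sole → essential)
  4 | -10-,01--
  5 | --01,-10-,0--1,01--
  6 | 01--  (sole → essential)
  7 | 0--1,01--
  8 | 1-0-,10-0
  9 | --01,1-0-
  10 | 10-0  (sole → essential)
  12 | -10-,1-0-
  13 | --01,-10-,1-0-
Essential prime implicants: 0--1, 01--, 10-0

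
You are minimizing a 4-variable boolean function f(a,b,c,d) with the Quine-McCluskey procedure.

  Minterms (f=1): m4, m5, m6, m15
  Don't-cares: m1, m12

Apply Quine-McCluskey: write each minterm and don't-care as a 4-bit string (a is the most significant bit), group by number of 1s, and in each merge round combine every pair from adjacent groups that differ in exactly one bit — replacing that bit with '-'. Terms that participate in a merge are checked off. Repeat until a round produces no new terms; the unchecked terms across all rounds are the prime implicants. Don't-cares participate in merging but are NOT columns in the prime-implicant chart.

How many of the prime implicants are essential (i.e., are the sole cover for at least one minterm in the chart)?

[col 0] 0001*, 0100*, 0101*, 0110*, 1100*, 1111
[col 1] -100, 0-01, 01-0, 010-
Prime implicants: -100, 0-01, 01-0, 010-, 1111
PI chart (minterm → PIs covering it):
  4 | -100,01-0,010-
  5 | 0-01,010-
  6 | 01-0  (sole → essential)
  15 | 1111  (sole → essential)
Essential prime implicants: 01-0, 1111

2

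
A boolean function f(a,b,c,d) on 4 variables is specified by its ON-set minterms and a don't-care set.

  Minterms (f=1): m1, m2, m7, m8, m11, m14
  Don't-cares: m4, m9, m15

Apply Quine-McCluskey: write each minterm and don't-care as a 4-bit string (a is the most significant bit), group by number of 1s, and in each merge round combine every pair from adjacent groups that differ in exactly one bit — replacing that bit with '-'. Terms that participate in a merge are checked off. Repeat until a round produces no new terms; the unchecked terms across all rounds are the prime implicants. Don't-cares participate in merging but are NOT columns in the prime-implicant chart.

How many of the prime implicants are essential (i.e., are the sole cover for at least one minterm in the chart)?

5

size-2^0 implicants → 0001(✓)  0010  0100  0111(✓)  1000(✓)  1001(✓)  1011(✓)  1110(✓)  1111(✓)
size-2^1 implicants → -001  -111  1-11  10-1  100-  111-
Unchecked terms (primes): -001, -111, 0010, 0100, 1-11, 10-1, 100-, 111-
Minterm coverage:
  m1 ⊆ -001 [E]
  m2 ⊆ 0010 [E]
  m7 ⊆ -111 [E]
  m8 ⊆ 100- [E]
  m11 ⊆ 1-11,10-1
  m14 ⊆ 111- [E]
E = {-001, -111, 0010, 100-, 111-}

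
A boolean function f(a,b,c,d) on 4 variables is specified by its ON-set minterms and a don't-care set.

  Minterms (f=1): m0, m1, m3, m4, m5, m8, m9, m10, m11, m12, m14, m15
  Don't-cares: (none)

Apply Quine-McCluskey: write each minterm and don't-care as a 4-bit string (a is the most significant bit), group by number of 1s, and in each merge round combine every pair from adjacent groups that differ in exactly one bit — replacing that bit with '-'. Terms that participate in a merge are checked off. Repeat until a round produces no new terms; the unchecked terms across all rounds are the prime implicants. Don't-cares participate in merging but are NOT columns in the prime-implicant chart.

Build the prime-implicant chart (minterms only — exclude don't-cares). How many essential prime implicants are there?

[col 0] 0000*, 0001*, 0011*, 0100*, 0101*, 1000*, 1001*, 1010*, 1011*, 1100*, 1110*, 1111*
[col 1] -000*, -001*, -011*, -100*, 0-00*, 0-01*, 00-1*, 000-*, 010-*, 1-00*, 1-10*, 1-11*, 10-0*, 10-1*, 100-*, 101-*, 11-0*, 111-*
[col 2] --00, -0-1, -00-, 0-0-, 1--0, 1-1-, 10--
Prime implicants: --00, -0-1, -00-, 0-0-, 1--0, 1-1-, 10--
PI chart (minterm → PIs covering it):
  0 | --00,-00-,0-0-
  1 | -0-1,-00-,0-0-
  3 | -0-1  (sole → essential)
  4 | --00,0-0-
  5 | 0-0-  (sole → essential)
  8 | --00,-00-,1--0,10--
  9 | -0-1,-00-,10--
  10 | 1--0,1-1-,10--
  11 | -0-1,1-1-,10--
  12 | --00,1--0
  14 | 1--0,1-1-
  15 | 1-1-  (sole → essential)
Essential prime implicants: -0-1, 0-0-, 1-1-

3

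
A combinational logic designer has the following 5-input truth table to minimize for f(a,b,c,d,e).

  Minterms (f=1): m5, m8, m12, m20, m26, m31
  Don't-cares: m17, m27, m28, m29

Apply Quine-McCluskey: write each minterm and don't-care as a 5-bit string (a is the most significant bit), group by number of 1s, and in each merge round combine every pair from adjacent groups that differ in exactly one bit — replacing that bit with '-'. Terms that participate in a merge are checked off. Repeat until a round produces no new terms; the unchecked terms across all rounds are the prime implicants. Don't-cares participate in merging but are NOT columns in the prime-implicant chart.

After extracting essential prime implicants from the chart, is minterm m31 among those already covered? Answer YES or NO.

NO

[col 0] 00101, 01000*, 01100*, 10001, 10100*, 11010*, 11011*, 11100*, 11101*, 11111*
[col 1] -1100, 01-00, 1-100, 11-11, 1101-, 111-1, 1110-
Prime implicants: -1100, 00101, 01-00, 1-100, 10001, 11-11, 1101-, 111-1, 1110-
PI chart (minterm → PIs covering it):
  5 | 00101  (sole → essential)
  8 | 01-00  (sole → essential)
  12 | -1100,01-00
  20 | 1-100  (sole → essential)
  26 | 1101-  (sole → essential)
  31 | 11-11,111-1
Essential prime implicants: 00101, 01-00, 1-100, 1101-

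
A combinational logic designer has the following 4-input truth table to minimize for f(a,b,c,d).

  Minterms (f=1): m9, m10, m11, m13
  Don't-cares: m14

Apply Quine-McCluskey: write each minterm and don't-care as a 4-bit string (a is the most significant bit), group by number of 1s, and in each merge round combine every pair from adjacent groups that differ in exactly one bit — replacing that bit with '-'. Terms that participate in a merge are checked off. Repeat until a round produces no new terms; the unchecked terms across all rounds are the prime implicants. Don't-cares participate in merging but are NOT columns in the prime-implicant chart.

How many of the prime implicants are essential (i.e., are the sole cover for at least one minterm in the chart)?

size-2^0 implicants → 1001(✓)  1010(✓)  1011(✓)  1101(✓)  1110(✓)
size-2^1 implicants → 1-01  1-10  10-1  101-
Unchecked terms (primes): 1-01, 1-10, 10-1, 101-
Minterm coverage:
  m9 ⊆ 1-01,10-1
  m10 ⊆ 1-10,101-
  m11 ⊆ 10-1,101-
  m13 ⊆ 1-01 [E]
E = {1-01}

1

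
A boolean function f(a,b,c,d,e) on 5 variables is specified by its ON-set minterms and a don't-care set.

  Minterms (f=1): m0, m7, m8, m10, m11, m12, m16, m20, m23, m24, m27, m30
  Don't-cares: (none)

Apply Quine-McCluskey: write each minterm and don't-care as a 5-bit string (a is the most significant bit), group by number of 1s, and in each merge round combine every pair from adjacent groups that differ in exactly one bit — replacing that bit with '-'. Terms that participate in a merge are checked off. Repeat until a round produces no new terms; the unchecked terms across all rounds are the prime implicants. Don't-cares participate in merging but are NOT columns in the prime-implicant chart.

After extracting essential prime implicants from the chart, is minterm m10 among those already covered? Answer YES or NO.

Round 0: 00000✓ 00111✓ 01000✓ 01010✓ 01011✓ 01100✓ 10000✓ 10100✓ 10111✓ 11000✓ 11011✓ 11110
Round 1: -0000✓ -0111 -1000✓ -1011 0-000✓ 01-00 010-0 0101- 1-000✓ 10-00
Round 2: --000
PIs = {--000, -0111, -1011, 01-00, 010-0, 0101-, 10-00, 11110}
Coverage chart:
  m0: --000 ←essential
  m7: -0111 ←essential
  m8: --000,01-00,010-0
  m10: 010-0,0101-
  m11: -1011,0101-
  m12: 01-00 ←essential
  m16: --000,10-00
  m20: 10-00 ←essential
  m23: -0111 ←essential
  m24: --000 ←essential
  m27: -1011 ←essential
  m30: 11110 ←essential
Essential: --000, -0111, -1011, 01-00, 10-00, 11110

NO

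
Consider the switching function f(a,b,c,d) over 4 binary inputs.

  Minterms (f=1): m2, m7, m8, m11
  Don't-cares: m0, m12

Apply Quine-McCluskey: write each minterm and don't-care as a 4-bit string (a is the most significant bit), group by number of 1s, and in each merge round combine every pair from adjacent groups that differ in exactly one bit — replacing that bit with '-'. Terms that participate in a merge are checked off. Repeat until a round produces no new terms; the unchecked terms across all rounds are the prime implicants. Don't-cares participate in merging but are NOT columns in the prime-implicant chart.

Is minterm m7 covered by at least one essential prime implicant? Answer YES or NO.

[col 0] 0000*, 0010*, 0111, 1000*, 1011, 1100*
[col 1] -000, 00-0, 1-00
Prime implicants: -000, 00-0, 0111, 1-00, 1011
PI chart (minterm → PIs covering it):
  2 | 00-0  (sole → essential)
  7 | 0111  (sole → essential)
  8 | -000,1-00
  11 | 1011  (sole → essential)
Essential prime implicants: 00-0, 0111, 1011

YES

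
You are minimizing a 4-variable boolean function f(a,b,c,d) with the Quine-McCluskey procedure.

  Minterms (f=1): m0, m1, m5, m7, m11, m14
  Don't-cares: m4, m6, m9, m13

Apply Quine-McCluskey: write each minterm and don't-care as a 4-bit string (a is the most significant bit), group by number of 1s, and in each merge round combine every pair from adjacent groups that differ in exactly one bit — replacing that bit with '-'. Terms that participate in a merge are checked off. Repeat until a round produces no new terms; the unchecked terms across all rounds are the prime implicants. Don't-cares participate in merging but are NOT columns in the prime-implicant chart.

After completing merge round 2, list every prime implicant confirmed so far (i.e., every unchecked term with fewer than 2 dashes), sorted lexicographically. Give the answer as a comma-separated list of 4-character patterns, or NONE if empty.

-110, 10-1

Round 0: 0000✓ 0001✓ 0100✓ 0101✓ 0110✓ 0111✓ 1001✓ 1011✓ 1101✓ 1110✓
Round 1: -001✓ -101✓ -110 0-00✓ 0-01✓ 000-✓ 01-0✓ 01-1✓ 010-✓ 011-✓ 1-01✓ 10-1
Round 2: --01 0-0- 01--
PIs = {--01, -110, 0-0-, 01--, 10-1}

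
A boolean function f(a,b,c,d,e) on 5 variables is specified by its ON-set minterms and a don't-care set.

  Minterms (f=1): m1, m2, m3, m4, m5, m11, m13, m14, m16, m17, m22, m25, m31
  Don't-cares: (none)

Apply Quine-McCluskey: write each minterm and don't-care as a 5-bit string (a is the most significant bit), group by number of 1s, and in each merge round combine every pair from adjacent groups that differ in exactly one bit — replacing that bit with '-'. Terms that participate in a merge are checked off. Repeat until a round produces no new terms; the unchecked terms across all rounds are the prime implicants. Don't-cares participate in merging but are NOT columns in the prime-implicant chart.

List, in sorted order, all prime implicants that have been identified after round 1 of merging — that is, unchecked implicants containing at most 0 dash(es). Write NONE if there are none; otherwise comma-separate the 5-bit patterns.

01110, 10110, 11111

[col 0] 00001*, 00010*, 00011*, 00100*, 00101*, 01011*, 01101*, 01110, 10000*, 10001*, 10110, 11001*, 11111
[col 1] -0001, 0-011, 0-101, 00-01, 000-1, 0001-, 0010-, 1-001, 1000-
Prime implicants: -0001, 0-011, 0-101, 00-01, 000-1, 0001-, 0010-, 01110, 1-001, 1000-, 10110, 11111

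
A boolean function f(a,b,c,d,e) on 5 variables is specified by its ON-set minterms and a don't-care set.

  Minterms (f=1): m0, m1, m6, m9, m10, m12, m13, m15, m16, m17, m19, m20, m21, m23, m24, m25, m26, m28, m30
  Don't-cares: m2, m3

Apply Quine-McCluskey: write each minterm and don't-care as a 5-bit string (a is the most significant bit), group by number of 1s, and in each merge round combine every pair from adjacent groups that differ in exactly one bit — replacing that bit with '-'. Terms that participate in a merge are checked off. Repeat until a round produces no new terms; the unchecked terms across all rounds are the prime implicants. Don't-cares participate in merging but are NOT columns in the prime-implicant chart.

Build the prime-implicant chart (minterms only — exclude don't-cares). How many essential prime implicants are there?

4

Round 0: 00000✓ 00001✓ 00010✓ 00011✓ 00110✓ 01001✓ 01010✓ 01100✓ 01101✓ 01111✓ 10000✓ 10001✓ 10011✓ 10100✓ 10101✓ 10111✓ 11000✓ 11001✓ 11010✓ 11100✓ 11110✓
Round 1: -0000✓ -0001✓ -0011✓ -1001✓ -1010 -1100 0-001✓ 0-010 00-10 000-0✓ 000-1✓ 0000-✓ 0001-✓ 01-01 011-1 0110- 1-000✓ 1-001✓ 1-100✓ 10-00✓ 10-01✓ 10-11✓ 100-1✓ 1000-✓ 101-1✓ 1010-✓ 11-00✓ 11-10✓ 110-0✓ 1100-✓ 111-0✓
Round 2: --001 -00-1 -000- 000-- 1--00 1-00- 10--1 10-0- 11--0
PIs = {--001, -00-1, -000-, -1010, -1100, 0-010, 00-10, 000--, 01-01, 011-1, 0110-, 1--00, 1-00-, 10--1, 10-0-, 11--0}
Coverage chart:
  m0: -000-,000--
  m1: --001,-00-1,-000-,000--
  m6: 00-10 ←essential
  m9: --001,01-01
  m10: -1010,0-010
  m12: -1100,0110-
  m13: 01-01,011-1,0110-
  m15: 011-1 ←essential
  m16: -000-,1--00,1-00-,10-0-
  m17: --001,-00-1,-000-,1-00-,10--1,10-0-
  m19: -00-1,10--1
  m20: 1--00,10-0-
  m21: 10--1,10-0-
  m23: 10--1 ←essential
  m24: 1--00,1-00-,11--0
  m25: --001,1-00-
  m26: -1010,11--0
  m28: -1100,1--00,11--0
  m30: 11--0 ←essential
Essential: 00-10, 011-1, 10--1, 11--0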